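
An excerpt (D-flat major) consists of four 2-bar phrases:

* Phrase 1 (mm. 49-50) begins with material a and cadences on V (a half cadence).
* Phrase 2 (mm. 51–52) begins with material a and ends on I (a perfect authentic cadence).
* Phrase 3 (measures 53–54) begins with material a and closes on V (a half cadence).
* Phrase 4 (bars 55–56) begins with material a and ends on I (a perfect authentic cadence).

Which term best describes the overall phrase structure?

The cadence pattern HC–PAC–HC–PAC is weak–strong twice, and phrases 3–4 restate phrases 1–2: a period heard twice, not a double period (which would end weakly at phrase 2).

repeated period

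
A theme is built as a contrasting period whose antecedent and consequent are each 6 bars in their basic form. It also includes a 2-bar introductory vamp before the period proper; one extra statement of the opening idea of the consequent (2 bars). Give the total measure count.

Basic contrasting period: 6 + 6 = 12 bars.
12 (basic form) + 2 (introduction) + 2 (extra statement) = 16.

16 measures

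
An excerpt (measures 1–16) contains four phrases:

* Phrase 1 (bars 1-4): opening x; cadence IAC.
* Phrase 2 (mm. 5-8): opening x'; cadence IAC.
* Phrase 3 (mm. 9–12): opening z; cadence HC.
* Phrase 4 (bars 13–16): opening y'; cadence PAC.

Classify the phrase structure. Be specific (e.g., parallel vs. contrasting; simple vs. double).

contrasting double period

Four phrases in two halves: the first half (mm. 1–8) ends with an imperfect authentic cadence, the second (mm. 9–16) with a perfect authentic cadence — a large antecedent–consequent pair, i.e. a double period.
Phrase 3 begins with different material from phrase 1, making it contrasting.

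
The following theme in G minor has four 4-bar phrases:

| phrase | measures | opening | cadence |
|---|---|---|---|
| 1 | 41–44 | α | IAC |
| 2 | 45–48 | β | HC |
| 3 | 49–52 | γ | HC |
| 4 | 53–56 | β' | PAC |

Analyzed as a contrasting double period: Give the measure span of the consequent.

measures 49–56

In a double period the four phrases pair into a large antecedent (phrases 1–2, ending half cadence) and a large consequent (phrases 3–4, ending perfect authentic cadence). The consequent spans mm. 49–56.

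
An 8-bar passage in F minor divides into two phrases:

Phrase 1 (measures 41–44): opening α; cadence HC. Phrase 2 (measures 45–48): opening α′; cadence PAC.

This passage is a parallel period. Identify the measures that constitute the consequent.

measures 45–48

The antecedent is the phrase ending with the weaker cadence (half cadence, phrase 1) and the consequent the one ending more conclusively (perfect authentic cadence, phrase 2); the consequent is mm. 45-48.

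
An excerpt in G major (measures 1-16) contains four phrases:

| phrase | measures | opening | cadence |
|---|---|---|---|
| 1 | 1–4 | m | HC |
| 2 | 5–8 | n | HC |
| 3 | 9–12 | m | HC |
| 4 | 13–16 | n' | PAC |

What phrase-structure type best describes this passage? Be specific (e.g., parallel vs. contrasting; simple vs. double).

parallel double period

Four phrases in two halves: the first half (measures 1-8) ends with a half cadence, the second (mm. 9–16) with a perfect authentic cadence — a large antecedent–consequent pair, i.e. a double period.
Phrase 3 begins with the same material as phrase 1, making it parallel.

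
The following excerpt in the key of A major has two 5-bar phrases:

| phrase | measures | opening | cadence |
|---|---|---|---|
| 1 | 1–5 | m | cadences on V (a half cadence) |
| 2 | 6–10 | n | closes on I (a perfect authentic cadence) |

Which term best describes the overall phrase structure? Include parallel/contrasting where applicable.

Phrase 1 ends with a half cadence (weaker) and phrase 2 with a perfect authentic cadence (stronger): antecedent + consequent = a period.
The two phrases open with different material (m / n), so the period is contrasting.

contrasting period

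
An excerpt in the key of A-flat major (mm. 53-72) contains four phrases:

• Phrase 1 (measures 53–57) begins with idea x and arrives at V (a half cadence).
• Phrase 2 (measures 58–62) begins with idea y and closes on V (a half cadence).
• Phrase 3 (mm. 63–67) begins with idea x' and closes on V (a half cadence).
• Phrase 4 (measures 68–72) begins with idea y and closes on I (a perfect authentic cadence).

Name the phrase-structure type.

parallel double period

Four phrases in two halves: the first half (bars 53-62) ends with a half cadence, the second (measures 63–72) with a perfect authentic cadence — a large antecedent–consequent pair, i.e. a double period.
Phrase 3 begins with the same material as phrase 1, making it parallel.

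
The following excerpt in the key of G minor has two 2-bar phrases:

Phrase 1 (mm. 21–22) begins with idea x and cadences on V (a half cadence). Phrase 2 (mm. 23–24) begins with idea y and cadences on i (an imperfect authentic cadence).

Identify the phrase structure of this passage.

contrasting period

Phrase 1 ends with a half cadence (weaker) and phrase 2 with an imperfect authentic cadence (stronger): antecedent + consequent = a period.
The two phrases open with different material (x / y), so the period is contrasting.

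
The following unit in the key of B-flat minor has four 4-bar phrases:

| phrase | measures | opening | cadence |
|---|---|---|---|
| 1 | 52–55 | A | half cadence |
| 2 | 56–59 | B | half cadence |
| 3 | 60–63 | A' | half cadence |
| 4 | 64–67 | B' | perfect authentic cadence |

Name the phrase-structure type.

parallel double period

Four phrases in two halves: the first half (bars 52–59) ends with a half cadence, the second (measures 60–67) with a perfect authentic cadence — a large antecedent–consequent pair, i.e. a double period.
Phrase 3 begins with the same material as phrase 1, making it parallel.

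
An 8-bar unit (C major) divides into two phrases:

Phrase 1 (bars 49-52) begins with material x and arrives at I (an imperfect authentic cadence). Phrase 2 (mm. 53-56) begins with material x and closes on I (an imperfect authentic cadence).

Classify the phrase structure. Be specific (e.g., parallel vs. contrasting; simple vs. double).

Both phrases have the same opening (x) and the same cadence (imperfect authentic cadence): the second is a restatement, not a consequent, so this is a repeated phrase rather than a period.

repeated phrase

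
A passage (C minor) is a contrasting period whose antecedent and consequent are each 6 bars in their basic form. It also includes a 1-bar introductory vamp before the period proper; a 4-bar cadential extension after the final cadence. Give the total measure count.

17 measures

Basic contrasting period: 6 + 6 = 12 bars.
12 (basic form) + 1 (introduction) + 4 (cadential extension) = 17.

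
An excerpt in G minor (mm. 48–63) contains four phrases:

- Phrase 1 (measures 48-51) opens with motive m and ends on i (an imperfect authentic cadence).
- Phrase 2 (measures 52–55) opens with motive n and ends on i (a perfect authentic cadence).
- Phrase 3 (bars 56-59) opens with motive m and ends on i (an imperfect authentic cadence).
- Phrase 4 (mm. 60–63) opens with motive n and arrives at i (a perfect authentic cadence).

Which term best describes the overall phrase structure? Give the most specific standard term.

The cadence pattern IAC–PAC–IAC–PAC is weak–strong twice, and phrases 3–4 restate phrases 1–2: a period heard twice, not a double period (which would end weakly at phrase 2).

repeated period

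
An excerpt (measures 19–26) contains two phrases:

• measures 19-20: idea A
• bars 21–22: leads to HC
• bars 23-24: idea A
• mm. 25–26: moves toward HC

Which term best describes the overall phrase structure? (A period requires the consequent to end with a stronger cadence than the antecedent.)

repeated phrase

Both phrases have the same opening (A) and the same cadence (half cadence): the second is a restatement, not a consequent, so this is a repeated phrase rather than a period.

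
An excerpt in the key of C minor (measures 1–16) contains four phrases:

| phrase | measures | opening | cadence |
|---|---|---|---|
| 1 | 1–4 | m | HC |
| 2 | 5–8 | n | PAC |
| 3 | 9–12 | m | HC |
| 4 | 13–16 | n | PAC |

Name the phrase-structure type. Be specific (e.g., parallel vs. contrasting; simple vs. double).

The cadence pattern HC–PAC–HC–PAC is weak–strong twice, and phrases 3–4 restate phrases 1–2: a period heard twice, not a double period (which would end weakly at phrase 2).

repeated period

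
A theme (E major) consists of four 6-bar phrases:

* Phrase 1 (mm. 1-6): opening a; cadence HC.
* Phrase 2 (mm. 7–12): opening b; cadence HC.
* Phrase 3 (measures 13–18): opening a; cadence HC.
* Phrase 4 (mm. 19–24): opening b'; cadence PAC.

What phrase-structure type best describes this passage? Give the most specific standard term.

Four phrases in two halves: the first half (bars 1–12) ends with a half cadence, the second (measures 13–24) with a perfect authentic cadence — a large antecedent–consequent pair, i.e. a double period.
Phrase 3 begins with the same material as phrase 1, making it parallel.

parallel double period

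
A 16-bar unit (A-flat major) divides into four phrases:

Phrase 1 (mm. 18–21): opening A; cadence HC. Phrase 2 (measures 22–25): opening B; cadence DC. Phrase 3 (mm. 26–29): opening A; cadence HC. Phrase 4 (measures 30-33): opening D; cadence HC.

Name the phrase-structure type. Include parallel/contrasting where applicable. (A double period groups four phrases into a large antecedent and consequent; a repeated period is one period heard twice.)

phrase group

Phrase 4 ends with a half cadence, no stronger than phrase 2's deceptive cadence, so the four phrases do not form a double period; nor do phrases 3–4 duplicate 1–2, so it is not a repeated period. With no phrase reaching a conclusive cadence, the passage is a phrase group.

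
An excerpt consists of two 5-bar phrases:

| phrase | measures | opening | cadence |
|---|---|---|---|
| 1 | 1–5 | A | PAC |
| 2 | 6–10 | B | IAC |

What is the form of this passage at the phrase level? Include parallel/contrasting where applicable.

phrase group

The second phrase closes with an imperfect authentic cadence, which is not stronger than the first phrase's perfect authentic cadence; without a weak→strong cadential pair there is no antecedent–consequent relationship, so this is a phrase group rather than a period.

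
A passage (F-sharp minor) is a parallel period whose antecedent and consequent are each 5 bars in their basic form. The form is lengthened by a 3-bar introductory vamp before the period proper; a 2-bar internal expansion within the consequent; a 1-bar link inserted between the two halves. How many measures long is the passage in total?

Basic parallel period: 5 + 5 = 10 bars.
10 (basic form) + 3 (introduction) + 2 (internal expansion) + 1 (link) = 16.

16 measures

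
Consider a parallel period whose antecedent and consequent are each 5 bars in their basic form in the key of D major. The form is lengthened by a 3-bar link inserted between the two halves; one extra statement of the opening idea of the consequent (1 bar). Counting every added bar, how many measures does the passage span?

Basic parallel period: 5 + 5 = 10 bars.
10 (basic form) + 3 (link) + 1 (extra statement) = 14.

14 measures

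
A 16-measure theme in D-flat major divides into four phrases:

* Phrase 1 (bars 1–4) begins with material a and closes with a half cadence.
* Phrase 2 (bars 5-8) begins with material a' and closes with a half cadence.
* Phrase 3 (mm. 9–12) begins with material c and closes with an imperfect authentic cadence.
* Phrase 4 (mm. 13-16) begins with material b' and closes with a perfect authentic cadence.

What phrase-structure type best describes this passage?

contrasting double period

Four phrases in two halves: the first half (bars 1–8) ends with a half cadence, the second (bars 9–16) with a perfect authentic cadence — a large antecedent–consequent pair, i.e. a double period.
Phrase 3 begins with different material from phrase 1, making it contrasting.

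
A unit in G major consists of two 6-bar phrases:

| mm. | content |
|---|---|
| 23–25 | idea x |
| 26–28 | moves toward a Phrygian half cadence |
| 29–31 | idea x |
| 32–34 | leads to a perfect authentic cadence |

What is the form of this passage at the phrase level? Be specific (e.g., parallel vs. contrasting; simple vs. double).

Phrase 1 ends with a Phrygian half cadence (weaker) and phrase 2 with a perfect authentic cadence (stronger): antecedent + consequent = a period.
The two phrases open with the same material (x / x), so the period is parallel.

parallel period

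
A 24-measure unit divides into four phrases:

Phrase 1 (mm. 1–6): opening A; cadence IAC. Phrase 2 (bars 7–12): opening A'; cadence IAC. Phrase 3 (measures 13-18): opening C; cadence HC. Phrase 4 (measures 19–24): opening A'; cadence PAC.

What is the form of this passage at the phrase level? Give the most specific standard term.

contrasting double period

Four phrases in two halves: the first half (measures 1–12) ends with an imperfect authentic cadence, the second (mm. 13–24) with a perfect authentic cadence — a large antecedent–consequent pair, i.e. a double period.
Phrase 3 begins with different material from phrase 1, making it contrasting.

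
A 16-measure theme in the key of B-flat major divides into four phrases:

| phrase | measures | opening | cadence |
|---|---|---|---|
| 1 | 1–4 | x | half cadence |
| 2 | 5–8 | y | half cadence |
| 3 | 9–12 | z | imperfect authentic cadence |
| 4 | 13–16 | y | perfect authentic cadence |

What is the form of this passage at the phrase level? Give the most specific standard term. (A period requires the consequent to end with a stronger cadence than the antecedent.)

contrasting double period

Four phrases in two halves: the first half (mm. 1–8) ends with a half cadence, the second (mm. 9–16) with a perfect authentic cadence — a large antecedent–consequent pair, i.e. a double period.
Phrase 3 begins with different material from phrase 1, making it contrasting.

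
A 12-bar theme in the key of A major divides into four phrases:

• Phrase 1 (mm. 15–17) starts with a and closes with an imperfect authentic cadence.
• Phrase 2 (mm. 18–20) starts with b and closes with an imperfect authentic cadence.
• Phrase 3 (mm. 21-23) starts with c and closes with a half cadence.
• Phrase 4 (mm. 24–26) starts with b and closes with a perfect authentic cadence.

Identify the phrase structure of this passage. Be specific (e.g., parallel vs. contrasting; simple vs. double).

contrasting double period

Four phrases in two halves: the first half (mm. 15–20) ends with an imperfect authentic cadence, the second (measures 21-26) with a perfect authentic cadence — a large antecedent–consequent pair, i.e. a double period.
Phrase 3 begins with different material from phrase 1, making it contrasting.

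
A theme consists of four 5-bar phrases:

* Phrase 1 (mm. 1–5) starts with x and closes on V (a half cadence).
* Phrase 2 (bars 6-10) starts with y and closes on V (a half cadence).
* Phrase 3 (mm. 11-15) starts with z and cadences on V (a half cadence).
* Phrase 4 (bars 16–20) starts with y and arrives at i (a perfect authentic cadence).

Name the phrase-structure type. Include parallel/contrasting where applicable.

Four phrases in two halves: the first half (mm. 1–10) ends with a half cadence, the second (mm. 11-20) with a perfect authentic cadence — a large antecedent–consequent pair, i.e. a double period.
Phrase 3 begins with different material from phrase 1, making it contrasting.

contrasting double period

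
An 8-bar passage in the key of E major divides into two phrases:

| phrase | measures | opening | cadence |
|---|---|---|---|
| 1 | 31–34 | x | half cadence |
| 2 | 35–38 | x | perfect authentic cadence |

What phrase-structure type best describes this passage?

parallel period

Phrase 1 ends with a half cadence (weaker) and phrase 2 with a perfect authentic cadence (stronger): antecedent + consequent = a period.
The two phrases open with the same material (x / x), so the period is parallel.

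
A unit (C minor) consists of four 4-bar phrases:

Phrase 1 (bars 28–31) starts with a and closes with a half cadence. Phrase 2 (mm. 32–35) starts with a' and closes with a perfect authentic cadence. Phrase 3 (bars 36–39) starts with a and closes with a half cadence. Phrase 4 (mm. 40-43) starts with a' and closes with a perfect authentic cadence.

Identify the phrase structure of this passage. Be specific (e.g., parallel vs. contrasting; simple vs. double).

repeated period

The cadence pattern HC–PAC–HC–PAC is weak–strong twice, and phrases 3–4 restate phrases 1–2: a period heard twice, not a double period (which would end weakly at phrase 2).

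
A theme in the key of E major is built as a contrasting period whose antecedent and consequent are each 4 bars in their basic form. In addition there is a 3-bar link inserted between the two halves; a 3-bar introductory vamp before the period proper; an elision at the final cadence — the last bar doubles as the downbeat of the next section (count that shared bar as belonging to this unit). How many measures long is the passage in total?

14 measures

Basic contrasting period: 4 + 4 = 8 bars.
8 (basic form) + 3 (link) + 3 (introduction) = 14.
The elision shares a bar with the next section but does not change this unit's count.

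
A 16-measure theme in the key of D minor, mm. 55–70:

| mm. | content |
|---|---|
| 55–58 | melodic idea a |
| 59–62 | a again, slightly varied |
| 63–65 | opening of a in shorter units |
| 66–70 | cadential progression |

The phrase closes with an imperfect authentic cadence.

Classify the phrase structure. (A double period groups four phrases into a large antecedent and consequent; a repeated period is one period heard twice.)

Basic idea (mm. 55–58) + its repetition (mm. 59–62) form the presentation; fragmentation and cadence (mm. 63–70) form the continuation — the 16-bar whole is a sentence.

sentence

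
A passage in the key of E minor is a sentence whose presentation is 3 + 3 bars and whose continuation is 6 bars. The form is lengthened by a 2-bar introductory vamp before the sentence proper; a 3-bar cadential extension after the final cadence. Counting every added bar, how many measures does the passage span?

Basic sentence: 3 + 3 + 6 = 12 bars.
12 (basic form) + 2 (introduction) + 3 (cadential extension) = 17.

17 measures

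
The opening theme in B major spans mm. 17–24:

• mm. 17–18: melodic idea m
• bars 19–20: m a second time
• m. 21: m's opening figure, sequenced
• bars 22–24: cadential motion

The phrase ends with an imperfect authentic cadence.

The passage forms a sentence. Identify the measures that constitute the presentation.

The presentation of a sentence is the basic idea (mm. 17–18) plus its repetition (measures 19-20); the presentation is therefore mm. 17–20.

measures 17–20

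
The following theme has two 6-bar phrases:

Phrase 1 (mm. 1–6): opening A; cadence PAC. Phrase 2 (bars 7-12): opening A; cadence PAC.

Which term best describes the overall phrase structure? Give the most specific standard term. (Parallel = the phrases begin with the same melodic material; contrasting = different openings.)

Both phrases have the same opening (A) and the same cadence (perfect authentic cadence): the second is a restatement, not a consequent, so this is a repeated phrase rather than a period.

repeated phrase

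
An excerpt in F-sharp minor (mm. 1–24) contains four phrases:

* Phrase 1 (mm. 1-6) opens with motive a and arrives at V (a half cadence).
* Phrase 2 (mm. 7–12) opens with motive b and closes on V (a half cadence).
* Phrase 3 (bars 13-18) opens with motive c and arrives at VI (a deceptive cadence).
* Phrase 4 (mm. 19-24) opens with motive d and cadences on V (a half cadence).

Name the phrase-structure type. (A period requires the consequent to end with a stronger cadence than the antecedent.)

phrase group

Phrase 4 ends with a half cadence, no stronger than phrase 2's half cadence, so the four phrases do not form a double period; nor do phrases 3–4 duplicate 1–2, so it is not a repeated period. With no phrase reaching a conclusive cadence, the passage is a phrase group.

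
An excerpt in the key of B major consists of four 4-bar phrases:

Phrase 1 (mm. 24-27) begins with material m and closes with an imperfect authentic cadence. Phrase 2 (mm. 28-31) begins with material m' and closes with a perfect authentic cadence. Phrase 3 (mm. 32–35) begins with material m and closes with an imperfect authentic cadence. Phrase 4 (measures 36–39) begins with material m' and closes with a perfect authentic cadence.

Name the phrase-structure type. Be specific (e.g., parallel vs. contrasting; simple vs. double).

The cadence pattern IAC–PAC–IAC–PAC is weak–strong twice, and phrases 3–4 restate phrases 1–2: a period heard twice, not a double period (which would end weakly at phrase 2).

repeated period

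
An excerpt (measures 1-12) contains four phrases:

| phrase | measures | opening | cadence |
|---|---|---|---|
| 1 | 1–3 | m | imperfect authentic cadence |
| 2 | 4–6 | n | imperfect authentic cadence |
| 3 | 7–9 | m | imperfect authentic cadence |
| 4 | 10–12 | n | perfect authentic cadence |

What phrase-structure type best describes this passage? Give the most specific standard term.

Four phrases in two halves: the first half (mm. 1–6) ends with an imperfect authentic cadence, the second (bars 7–12) with a perfect authentic cadence — a large antecedent–consequent pair, i.e. a double period.
Phrase 3 begins with the same material as phrase 1, making it parallel.

parallel double period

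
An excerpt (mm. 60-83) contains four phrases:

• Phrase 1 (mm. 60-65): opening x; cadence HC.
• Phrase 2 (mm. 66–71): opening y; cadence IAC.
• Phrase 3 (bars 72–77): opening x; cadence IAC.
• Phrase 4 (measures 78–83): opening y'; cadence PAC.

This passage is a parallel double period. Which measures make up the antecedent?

In a double period the four phrases pair into a large antecedent (phrases 1–2, ending imperfect authentic cadence) and a large consequent (phrases 3–4, ending perfect authentic cadence). The antecedent spans measures 60–71.

measures 60–71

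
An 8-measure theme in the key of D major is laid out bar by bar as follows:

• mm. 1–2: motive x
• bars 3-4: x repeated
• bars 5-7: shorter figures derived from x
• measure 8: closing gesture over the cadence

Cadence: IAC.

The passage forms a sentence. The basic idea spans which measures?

The presentation of a sentence is the basic idea (mm. 1–2) plus its repetition (bars 3-4); the basic idea is therefore mm. 1-2.

measures 1–2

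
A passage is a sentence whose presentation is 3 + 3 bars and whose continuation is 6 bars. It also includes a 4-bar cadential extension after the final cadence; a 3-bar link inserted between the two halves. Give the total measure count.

19 measures

Basic sentence: 3 + 3 + 6 = 12 bars.
12 (basic form) + 4 (cadential extension) + 3 (link) = 19.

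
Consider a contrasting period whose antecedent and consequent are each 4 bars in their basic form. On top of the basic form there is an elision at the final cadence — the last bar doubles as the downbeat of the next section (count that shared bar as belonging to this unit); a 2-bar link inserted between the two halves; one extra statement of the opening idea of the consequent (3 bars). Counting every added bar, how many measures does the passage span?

Basic contrasting period: 4 + 4 = 8 bars.
8 (basic form) + 2 (link) + 3 (extra statement) = 13.
The elision shares a bar with the next section but does not change this unit's count.

13 measures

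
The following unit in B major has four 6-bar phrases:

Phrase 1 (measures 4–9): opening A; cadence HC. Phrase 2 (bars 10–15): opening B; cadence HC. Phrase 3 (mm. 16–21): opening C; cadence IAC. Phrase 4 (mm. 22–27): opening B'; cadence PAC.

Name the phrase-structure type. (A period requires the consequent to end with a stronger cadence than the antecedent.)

contrasting double period

Four phrases in two halves: the first half (mm. 4–15) ends with a half cadence, the second (bars 16-27) with a perfect authentic cadence — a large antecedent–consequent pair, i.e. a double period.
Phrase 3 begins with different material from phrase 1, making it contrasting.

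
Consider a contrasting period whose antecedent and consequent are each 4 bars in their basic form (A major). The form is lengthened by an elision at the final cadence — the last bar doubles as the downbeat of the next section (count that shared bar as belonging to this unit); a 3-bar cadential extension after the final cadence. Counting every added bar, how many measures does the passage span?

Basic contrasting period: 4 + 4 = 8 bars.
8 (basic form) + 3 (cadential extension) = 11.
The elision shares a bar with the next section but does not change this unit's count.

11 measures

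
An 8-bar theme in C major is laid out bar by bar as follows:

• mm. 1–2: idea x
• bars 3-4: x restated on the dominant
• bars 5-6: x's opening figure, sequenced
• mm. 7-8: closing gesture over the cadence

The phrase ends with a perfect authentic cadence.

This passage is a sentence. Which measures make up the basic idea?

The presentation of a sentence is the basic idea (measures 1–2) plus its repetition (measures 3-4); the basic idea is therefore bars 1-2.

measures 1–2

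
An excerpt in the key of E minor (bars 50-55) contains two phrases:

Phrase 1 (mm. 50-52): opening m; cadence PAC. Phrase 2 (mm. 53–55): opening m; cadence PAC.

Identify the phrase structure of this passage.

repeated phrase

Both phrases have the same opening (m) and the same cadence (perfect authentic cadence): the second is a restatement, not a consequent, so this is a repeated phrase rather than a period.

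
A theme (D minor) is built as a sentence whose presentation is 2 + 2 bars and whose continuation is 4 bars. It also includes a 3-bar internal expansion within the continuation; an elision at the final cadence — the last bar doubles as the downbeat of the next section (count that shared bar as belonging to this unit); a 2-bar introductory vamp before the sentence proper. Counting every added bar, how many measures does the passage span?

Basic sentence: 2 + 2 + 4 = 8 bars.
8 (basic form) + 3 (internal expansion) + 2 (introduction) = 13.
The elision shares a bar with the next section but does not change this unit's count.

13 measures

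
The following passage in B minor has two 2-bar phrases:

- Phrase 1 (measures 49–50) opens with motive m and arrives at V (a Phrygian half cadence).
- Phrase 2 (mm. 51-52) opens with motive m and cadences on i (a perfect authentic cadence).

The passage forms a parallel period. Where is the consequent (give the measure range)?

measures 51–52

The antecedent is the phrase ending with the weaker cadence (Phrygian half cadence, phrase 1) and the consequent the one ending more conclusively (perfect authentic cadence, phrase 2); the consequent is mm. 51–52.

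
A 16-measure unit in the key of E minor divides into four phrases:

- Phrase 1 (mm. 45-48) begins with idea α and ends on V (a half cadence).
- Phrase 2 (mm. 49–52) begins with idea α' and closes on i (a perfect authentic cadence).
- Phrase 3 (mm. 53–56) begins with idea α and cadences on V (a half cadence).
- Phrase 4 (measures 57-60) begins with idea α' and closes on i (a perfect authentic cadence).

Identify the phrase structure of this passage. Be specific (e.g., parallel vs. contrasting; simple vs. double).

The cadence pattern HC–PAC–HC–PAC is weak–strong twice, and phrases 3–4 restate phrases 1–2: a period heard twice, not a double period (which would end weakly at phrase 2).

repeated period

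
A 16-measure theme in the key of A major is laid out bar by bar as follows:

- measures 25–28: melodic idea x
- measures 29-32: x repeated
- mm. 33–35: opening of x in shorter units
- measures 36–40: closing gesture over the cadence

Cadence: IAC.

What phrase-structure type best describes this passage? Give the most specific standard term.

sentence

Basic idea (mm. 25–28) + its repetition (mm. 29–32) form the presentation; fragmentation and cadence (mm. 33-40) form the continuation — the 16-bar whole is a sentence.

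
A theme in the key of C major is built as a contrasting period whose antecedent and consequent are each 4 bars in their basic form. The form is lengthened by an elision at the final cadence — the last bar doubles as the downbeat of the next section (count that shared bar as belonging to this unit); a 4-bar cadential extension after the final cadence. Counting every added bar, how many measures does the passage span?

Basic contrasting period: 4 + 4 = 8 bars.
8 (basic form) + 4 (cadential extension) = 12.
The elision shares a bar with the next section but does not change this unit's count.

12 measures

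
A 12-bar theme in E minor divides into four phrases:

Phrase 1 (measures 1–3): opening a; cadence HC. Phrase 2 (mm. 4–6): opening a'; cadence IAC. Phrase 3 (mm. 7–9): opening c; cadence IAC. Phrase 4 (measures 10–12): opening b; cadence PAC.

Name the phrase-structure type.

contrasting double period

Four phrases in two halves: the first half (measures 1–6) ends with an imperfect authentic cadence, the second (measures 7-12) with a perfect authentic cadence — a large antecedent–consequent pair, i.e. a double period.
Phrase 3 begins with different material from phrase 1, making it contrasting.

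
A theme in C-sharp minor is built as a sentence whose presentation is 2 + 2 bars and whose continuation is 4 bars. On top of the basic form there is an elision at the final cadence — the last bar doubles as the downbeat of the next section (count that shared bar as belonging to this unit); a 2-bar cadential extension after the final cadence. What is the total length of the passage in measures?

Basic sentence: 2 + 2 + 4 = 8 bars.
8 (basic form) + 2 (cadential extension) = 10.
The elision shares a bar with the next section but does not change this unit's count.

10 measures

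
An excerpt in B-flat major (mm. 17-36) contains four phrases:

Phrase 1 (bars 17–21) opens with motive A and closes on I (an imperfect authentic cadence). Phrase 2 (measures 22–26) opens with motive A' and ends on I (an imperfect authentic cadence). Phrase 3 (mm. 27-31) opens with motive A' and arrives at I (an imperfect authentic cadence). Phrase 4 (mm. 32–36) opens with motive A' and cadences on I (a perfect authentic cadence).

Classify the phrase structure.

parallel double period

Four phrases in two halves: the first half (mm. 17–26) ends with an imperfect authentic cadence, the second (bars 27–36) with a perfect authentic cadence — a large antecedent–consequent pair, i.e. a double period.
Phrase 3 begins with the same material as phrase 1, making it parallel.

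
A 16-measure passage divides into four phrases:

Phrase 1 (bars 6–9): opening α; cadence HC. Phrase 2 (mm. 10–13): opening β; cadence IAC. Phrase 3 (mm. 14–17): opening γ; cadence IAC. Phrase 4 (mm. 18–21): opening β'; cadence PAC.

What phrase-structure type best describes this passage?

Four phrases in two halves: the first half (bars 6–13) ends with an imperfect authentic cadence, the second (mm. 14-21) with a perfect authentic cadence — a large antecedent–consequent pair, i.e. a double period.
Phrase 3 begins with different material from phrase 1, making it contrasting.

contrasting double period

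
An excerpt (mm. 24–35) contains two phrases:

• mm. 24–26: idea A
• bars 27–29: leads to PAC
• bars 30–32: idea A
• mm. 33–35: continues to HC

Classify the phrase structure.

phrase group

The second phrase closes with a half cadence, which is not stronger than the first phrase's perfect authentic cadence; without a weak→strong cadential pair there is no antecedent–consequent relationship, so this is a phrase group rather than a period.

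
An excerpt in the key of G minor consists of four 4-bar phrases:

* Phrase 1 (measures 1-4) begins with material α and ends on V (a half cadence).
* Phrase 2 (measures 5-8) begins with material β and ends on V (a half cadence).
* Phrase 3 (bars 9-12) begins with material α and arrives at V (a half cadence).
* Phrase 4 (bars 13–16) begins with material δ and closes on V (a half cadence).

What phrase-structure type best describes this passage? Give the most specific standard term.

Phrase 4 ends with a half cadence, no stronger than phrase 2's half cadence, so the four phrases do not form a double period; nor do phrases 3–4 duplicate 1–2, so it is not a repeated period. With no phrase reaching a conclusive cadence, the passage is a phrase group.

phrase group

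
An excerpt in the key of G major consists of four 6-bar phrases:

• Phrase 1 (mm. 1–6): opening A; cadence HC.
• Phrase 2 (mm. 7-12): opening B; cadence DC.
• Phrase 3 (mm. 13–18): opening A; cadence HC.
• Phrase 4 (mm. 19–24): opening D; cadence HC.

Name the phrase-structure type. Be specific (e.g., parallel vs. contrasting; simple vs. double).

Phrase 4 ends with a half cadence, no stronger than phrase 2's deceptive cadence, so the four phrases do not form a double period; nor do phrases 3–4 duplicate 1–2, so it is not a repeated period. With no phrase reaching a conclusive cadence, the passage is a phrase group.

phrase group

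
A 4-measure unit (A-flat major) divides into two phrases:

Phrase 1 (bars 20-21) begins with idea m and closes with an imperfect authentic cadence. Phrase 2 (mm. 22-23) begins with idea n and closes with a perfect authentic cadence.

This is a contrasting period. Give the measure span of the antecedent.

The phrase ending with the weaker cadence (imperfect authentic cadence) is the antecedent; the one ending more conclusively (perfect authentic cadence) is the consequent. The antecedent is measures 20–21.

measures 20–21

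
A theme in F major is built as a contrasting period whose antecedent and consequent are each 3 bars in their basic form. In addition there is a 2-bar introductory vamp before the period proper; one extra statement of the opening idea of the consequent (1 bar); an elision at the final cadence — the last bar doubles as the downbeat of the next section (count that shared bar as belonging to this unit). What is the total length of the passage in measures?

9 measures

Basic contrasting period: 3 + 3 = 6 bars.
6 (basic form) + 2 (introduction) + 1 (extra statement) = 9.
The elision shares a bar with the next section but does not change this unit's count.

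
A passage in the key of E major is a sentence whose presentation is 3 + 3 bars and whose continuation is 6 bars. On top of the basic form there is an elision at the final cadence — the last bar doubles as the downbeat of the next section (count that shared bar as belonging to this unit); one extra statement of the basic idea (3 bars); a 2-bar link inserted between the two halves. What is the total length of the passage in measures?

17 measures

Basic sentence: 3 + 3 + 6 = 12 bars.
12 (basic form) + 3 (extra statement) + 2 (link) = 17.
The elision shares a bar with the next section but does not change this unit's count.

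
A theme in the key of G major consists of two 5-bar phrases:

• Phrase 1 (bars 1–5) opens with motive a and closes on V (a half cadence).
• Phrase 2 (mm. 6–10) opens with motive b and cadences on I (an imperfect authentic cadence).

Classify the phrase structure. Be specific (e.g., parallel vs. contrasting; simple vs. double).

contrasting period

Phrase 1 ends with a half cadence (weaker) and phrase 2 with an imperfect authentic cadence (stronger): antecedent + consequent = a period.
The two phrases open with different material (a / b), so the period is contrasting.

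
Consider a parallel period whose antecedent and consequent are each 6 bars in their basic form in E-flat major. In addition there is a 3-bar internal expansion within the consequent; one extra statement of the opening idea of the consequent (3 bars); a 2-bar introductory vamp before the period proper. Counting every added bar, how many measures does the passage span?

Basic parallel period: 6 + 6 = 12 bars.
12 (basic form) + 3 (internal expansion) + 3 (extra statement) + 2 (introduction) = 20.

20 measures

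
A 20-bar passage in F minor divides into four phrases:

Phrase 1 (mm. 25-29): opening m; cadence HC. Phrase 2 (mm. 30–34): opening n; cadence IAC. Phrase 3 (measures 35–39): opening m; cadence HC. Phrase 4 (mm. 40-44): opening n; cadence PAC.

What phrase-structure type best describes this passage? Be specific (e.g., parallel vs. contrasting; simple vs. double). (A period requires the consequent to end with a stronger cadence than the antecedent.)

parallel double period

Four phrases in two halves: the first half (mm. 25–34) ends with an imperfect authentic cadence, the second (mm. 35–44) with a perfect authentic cadence — a large antecedent–consequent pair, i.e. a double period.
Phrase 3 begins with the same material as phrase 1, making it parallel.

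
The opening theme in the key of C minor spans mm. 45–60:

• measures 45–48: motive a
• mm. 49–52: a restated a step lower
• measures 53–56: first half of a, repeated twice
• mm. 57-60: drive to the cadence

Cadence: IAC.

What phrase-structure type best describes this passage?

Basic idea (measures 45–48) + its repetition (measures 49–52) form the presentation; fragmentation and cadence (mm. 53–60) form the continuation — the 16-bar whole is a sentence.

sentence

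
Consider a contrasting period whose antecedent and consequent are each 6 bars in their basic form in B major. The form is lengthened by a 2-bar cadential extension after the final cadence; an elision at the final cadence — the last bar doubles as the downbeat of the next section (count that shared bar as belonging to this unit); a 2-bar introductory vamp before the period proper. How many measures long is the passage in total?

16 measures

Basic contrasting period: 6 + 6 = 12 bars.
12 (basic form) + 2 (cadential extension) + 2 (introduction) = 16.
The elision shares a bar with the next section but does not change this unit's count.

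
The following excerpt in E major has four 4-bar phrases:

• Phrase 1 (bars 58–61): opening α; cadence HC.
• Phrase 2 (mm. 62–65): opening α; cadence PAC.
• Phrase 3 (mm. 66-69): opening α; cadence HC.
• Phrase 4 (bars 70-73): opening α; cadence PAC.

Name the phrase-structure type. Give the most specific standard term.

repeated period

The cadence pattern HC–PAC–HC–PAC is weak–strong twice, and phrases 3–4 restate phrases 1–2: a period heard twice, not a double period (which would end weakly at phrase 2).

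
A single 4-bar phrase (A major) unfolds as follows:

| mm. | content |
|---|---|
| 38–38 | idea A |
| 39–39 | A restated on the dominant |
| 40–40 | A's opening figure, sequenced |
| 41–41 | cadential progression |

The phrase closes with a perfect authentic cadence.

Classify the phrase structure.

Basic idea (m. 38) + its repetition (m. 39) form the presentation; fragmentation and cadence (measures 40–41) form the continuation — the 4-bar whole is a sentence.

sentence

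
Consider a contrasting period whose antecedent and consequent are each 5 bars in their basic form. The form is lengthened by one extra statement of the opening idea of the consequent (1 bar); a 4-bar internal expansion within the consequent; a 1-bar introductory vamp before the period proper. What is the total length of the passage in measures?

16 measures

Basic contrasting period: 5 + 5 = 10 bars.
10 (basic form) + 1 (extra statement) + 4 (internal expansion) + 1 (introduction) = 16.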